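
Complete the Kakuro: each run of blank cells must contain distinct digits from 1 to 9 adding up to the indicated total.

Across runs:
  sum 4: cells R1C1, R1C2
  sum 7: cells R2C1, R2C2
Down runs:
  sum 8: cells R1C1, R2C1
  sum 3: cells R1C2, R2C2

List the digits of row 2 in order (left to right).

4 in 2 cells must be {1,3}; 3 in 2 cells must be {1,2}.
The 4 across and the 3 down share only 1, so R1C2 = 1.
R2C2 = 3 − 1 = 2 completes the 3 down.
R1C1 = 4 − 1 = 3 completes the 4 across.
R2C1 = 7 − 2 = 5 completes the 7 across.

5 2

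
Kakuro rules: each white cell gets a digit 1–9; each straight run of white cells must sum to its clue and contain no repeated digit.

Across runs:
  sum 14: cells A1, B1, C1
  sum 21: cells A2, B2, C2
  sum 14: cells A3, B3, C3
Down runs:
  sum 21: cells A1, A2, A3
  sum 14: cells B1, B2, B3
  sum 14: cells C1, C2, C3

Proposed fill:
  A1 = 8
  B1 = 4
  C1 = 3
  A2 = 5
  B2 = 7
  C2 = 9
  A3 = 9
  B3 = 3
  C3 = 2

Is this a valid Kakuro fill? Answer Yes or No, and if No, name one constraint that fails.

No — the across run A1–C1 sums to 15, not 14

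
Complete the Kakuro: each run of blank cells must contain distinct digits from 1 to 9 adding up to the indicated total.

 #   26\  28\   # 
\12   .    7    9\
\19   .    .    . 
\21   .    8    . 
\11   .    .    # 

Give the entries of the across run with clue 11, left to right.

R1C1 = 12 − 7 = 5 completes the 12 across.
No cell is forced outright now. R2C2 can only be 4 or 9 (the digits allowed by both its 19 across and its 28 down). If R2C2 = 4: that forces R4C2 = 9, after which R4C1 would have to be in {2} for the 11 across but in {4,6,7,8,9} for the 26 down — contradiction. So R2C2 = 9.
R4C2 = 28 − 24 = 4 completes the 28 down.
R4C1 = 11 − 4 = 7 completes the 11 across.
Given what's placed, R3C1 must be 6 to fit the 21 across and 26 down.
R3C3 = 21 − 14 = 7 completes the 21 across.
R2C1 = 26 − 18 = 8 completes the 26 down.
R2C3 = 19 − 17 = 2 completes the 19 across.

7 4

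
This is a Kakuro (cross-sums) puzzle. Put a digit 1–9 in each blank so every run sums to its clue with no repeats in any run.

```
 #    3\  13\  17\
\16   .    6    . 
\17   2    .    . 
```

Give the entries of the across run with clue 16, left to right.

1 6 9

3 in 2 cells must be {1,2}; 17 in 2 cells must be {8,9}.
R1C1 = 3 − 2 = 1 completes the 3 down.
R1C3 = 16 − 7 = 9 completes the 16 across.
R2C2 = 13 − 6 = 7 completes the 13 down.
R2C3 = 17 − 9 = 8 completes the 17 across.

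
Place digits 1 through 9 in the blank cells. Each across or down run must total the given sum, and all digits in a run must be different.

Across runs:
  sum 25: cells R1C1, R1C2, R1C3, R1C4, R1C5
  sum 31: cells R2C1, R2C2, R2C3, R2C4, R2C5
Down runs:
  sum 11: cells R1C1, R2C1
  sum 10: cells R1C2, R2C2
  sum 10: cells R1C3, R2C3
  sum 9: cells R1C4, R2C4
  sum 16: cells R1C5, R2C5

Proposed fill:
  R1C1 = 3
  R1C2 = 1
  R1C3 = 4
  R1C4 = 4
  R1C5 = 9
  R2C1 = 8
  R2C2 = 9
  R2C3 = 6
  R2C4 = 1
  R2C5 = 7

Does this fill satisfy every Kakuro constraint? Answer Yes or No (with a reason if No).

No — the down run R1C4–R2C4 sums to 5, not 9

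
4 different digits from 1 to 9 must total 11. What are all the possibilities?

4 distinct digits from 1–9 sum between 10 and 30.
Only one set works: {1,2,3,5}.

{1,2,3,5}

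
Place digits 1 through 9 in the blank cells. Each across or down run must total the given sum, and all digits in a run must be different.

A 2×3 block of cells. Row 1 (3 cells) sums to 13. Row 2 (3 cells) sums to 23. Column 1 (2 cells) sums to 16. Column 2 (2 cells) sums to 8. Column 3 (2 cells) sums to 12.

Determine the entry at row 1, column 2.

2

23 in 3 cells must be {6,8,9}; 16 in 2 cells must be {7,9}.
The 23 across and the 16 down share only 9, so (2,1) = 9.
Given what's placed, (2,2) must be 6 to fit the 23 across and 8 down.
(2,3) = 23 − 15 = 8 completes the 23 across.
(1,1) = 16 − 9 = 7 completes the 16 down.
(1,2) = 8 − 6 = 2 completes the 8 down.
(1,3) = 13 − 9 = 4 completes the 13 across.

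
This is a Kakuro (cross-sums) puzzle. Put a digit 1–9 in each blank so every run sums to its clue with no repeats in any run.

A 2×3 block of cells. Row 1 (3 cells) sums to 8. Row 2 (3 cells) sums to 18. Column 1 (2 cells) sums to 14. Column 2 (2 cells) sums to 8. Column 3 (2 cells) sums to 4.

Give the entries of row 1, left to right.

5 2 1

4 in 2 cells must be {1,3}.
The 8 across and the 14 down share only 5, so (1,1) = 5.
Given what's placed, (1,3) must be 1 to fit the 8 across and 4 down.
(2,1) = 14 − 5 = 9 completes the 14 down.
(2,3) = 4 − 1 = 3 completes the 4 down.
(1,2) = 8 − 6 = 2 completes the 8 across.
(2,2) = 18 − 12 = 6 completes the 18 across.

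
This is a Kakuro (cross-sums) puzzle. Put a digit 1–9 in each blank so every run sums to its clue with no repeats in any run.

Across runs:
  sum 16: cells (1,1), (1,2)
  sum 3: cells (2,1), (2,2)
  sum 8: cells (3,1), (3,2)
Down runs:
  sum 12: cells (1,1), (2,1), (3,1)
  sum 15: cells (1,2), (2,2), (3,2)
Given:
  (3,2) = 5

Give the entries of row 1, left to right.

16 in 2 cells must be {7,9}; 3 in 2 cells must be {1,2}.
(3,1) = 8 − 5 = 3 completes the 8 across.
Given what's placed, (1,1) must be 7 to fit the 16 across and 12 down.
(1,2) = 16 − 7 = 9 completes the 16 across.
(2,1) = 12 − 10 = 2 completes the 12 down.
(2,2) = 3 − 2 = 1 completes the 3 across.

7 9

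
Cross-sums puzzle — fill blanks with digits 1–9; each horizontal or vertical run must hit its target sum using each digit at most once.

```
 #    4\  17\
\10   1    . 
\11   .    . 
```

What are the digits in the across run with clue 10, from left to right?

4 in 2 cells must be {1,3}; 17 in 2 cells must be {8,9}.
R1C2 = 10 − 1 = 9 completes the 10 across.
R2C1 = 4 − 1 = 3 completes the 4 down.
R2C2 = 11 − 3 = 8 completes the 11 across.

1 9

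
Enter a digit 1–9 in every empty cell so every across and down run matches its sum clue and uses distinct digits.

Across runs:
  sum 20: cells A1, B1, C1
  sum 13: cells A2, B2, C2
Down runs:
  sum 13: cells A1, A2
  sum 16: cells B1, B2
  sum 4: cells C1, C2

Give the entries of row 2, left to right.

5, 7, 1

16 in 2 cells must be {7,9}; 4 in 2 cells must be {1,3}.
The 20 across and the 4 down share only 3, so C1 = 3.
C2 = 4 − 3 = 1 completes the 4 down.
Given what's placed, B1 must be 9 to fit the 20 across and 16 down.
B2 = 16 − 9 = 7 completes the 16 down.
A1 = 20 − 12 = 8 completes the 20 across.
A2 = 13 − 8 = 5 completes the 13 across.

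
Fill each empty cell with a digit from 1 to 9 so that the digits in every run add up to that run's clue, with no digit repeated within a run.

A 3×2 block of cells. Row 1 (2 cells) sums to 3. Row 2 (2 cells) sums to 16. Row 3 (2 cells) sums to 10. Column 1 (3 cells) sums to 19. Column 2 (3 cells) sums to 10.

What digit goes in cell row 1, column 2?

1

3 in 2 cells must be {1,2}; 16 in 2 cells must be {7,9}.
The 3 across and the 19 down share only 2, so (1,1) = 2.
(1,2) = 3 − 2 = 1 completes the 3 across.
Given what's placed, (2,1) must be 9 to fit the 16 across and 19 down.
(2,2) = 16 − 9 = 7 completes the 16 across.
(3,1) = 19 − 11 = 8 completes the 19 down.
(3,2) = 10 − 8 = 2 completes the 10 across.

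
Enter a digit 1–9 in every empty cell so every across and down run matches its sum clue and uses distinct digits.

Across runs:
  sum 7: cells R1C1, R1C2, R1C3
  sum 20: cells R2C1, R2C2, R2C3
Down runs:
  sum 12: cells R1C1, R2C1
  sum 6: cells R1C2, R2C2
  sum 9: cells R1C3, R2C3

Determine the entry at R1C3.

2

7 in 3 cells must be {1,2,4}.
The 7 across and the 12 down share only 4, so R1C1 = 4.
R2C1 = 12 − 4 = 8 completes the 12 down.
Given what's placed, R2C2 must be 5 to fit the 20 across and 6 down.
R2C3 = 20 − 13 = 7 completes the 20 across.
R1C2 = 6 − 5 = 1 completes the 6 down.
R1C3 = 7 − 5 = 2 completes the 7 across.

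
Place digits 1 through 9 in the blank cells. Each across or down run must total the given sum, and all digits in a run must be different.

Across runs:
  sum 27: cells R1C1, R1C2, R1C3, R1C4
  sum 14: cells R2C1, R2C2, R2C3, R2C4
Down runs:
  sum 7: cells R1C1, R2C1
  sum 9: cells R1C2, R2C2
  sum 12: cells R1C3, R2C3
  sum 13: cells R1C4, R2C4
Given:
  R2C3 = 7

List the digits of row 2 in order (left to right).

R1C3 = 12 − 7 = 5 completes the 12 down.
Given what's placed, R2C4 must be 4 to fit the 14 across and 13 down.
Given what's placed, R1C1 must be 6 to fit the 27 across and 7 down.
Given what's placed, R1C2 must be 7 to fit the 27 across and 9 down.
R1C4 = 27 − 18 = 9 completes the 27 across.
R2C1 = 7 − 6 = 1 completes the 7 down.
R2C2 = 14 − 12 = 2 completes the 14 across.

1 2 7 4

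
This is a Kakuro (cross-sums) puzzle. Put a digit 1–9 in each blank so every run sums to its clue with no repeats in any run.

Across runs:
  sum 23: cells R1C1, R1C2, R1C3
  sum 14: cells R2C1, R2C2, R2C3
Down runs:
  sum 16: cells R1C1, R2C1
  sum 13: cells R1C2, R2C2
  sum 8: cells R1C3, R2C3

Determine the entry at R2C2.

23 in 3 cells must be {6,8,9}; 16 in 2 cells must be {7,9}.
The 23 across and the 16 down share only 9, so R1C1 = 9.
Given what's placed, R1C3 must be 6 to fit the 23 across and 8 down.
R2C1 = 16 − 9 = 7 completes the 16 down.
R2C3 = 8 − 6 = 2 completes the 8 down.
R1C2 = 23 − 15 = 8 completes the 23 across.
R2C2 = 14 − 9 = 5 completes the 14 across.

5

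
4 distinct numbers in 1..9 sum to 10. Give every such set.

{1,2,3,4}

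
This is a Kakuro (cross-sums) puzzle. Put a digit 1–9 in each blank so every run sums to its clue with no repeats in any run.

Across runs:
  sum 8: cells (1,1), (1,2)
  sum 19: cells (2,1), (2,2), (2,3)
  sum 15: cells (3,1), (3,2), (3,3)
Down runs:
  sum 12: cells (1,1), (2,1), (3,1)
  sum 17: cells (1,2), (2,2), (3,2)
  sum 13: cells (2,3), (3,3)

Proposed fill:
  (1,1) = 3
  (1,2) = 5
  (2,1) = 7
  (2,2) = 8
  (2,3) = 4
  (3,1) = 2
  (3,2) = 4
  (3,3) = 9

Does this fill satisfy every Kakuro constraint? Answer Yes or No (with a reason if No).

Across: 3+5=8; 7+8+4=19; 2+4+9=15. Down: 3+7+2=12; 5+8+4=17; 4+9=13. No digit repeats within any run.

Yes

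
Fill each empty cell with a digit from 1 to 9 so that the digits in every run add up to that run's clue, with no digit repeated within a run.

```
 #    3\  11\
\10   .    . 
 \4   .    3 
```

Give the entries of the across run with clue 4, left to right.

1, 3

4 in 2 cells must be {1,3}; 3 in 2 cells must be {1,2}.
R1C2 = 11 − 3 = 8 completes the 11 down.
R2C1 = 4 − 3 = 1 completes the 4 across.
R1C1 = 10 − 8 = 2 completes the 10 across.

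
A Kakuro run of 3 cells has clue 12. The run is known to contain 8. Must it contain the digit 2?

No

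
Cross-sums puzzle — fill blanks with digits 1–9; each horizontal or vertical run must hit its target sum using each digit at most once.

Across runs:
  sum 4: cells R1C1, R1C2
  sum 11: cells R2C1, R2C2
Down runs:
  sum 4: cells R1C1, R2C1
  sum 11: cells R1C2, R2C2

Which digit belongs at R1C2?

3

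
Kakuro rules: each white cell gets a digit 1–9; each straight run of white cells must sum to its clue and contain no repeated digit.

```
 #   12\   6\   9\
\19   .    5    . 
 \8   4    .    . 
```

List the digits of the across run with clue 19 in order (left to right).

8 5 6

R1C1 = 12 − 4 = 8 completes the 12 down.
R1C3 = 19 − 13 = 6 completes the 19 across.
R2C2 = 6 − 5 = 1 completes the 6 down.
R2C3 = 8 − 5 = 3 completes the 8 across.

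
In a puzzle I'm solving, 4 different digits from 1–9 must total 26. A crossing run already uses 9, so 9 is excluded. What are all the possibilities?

{5,6,7,8}

4 distinct digits from 1–9 sum between 10 and 30.
Dropping sets that contain 9.
Only one set works: {5,6,7,8}.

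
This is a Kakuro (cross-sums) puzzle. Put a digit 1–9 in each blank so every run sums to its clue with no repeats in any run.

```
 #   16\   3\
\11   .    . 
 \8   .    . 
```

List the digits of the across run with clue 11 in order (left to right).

9 2

16 in 2 cells must be {7,9}; 3 in 2 cells must be {1,2}.
The 11 across and the 3 down share only 2, so R1C2 = 2.
The 8 across and the 16 down share only 7, so R2C1 = 7.
R2C2 = 8 − 7 = 1 completes the 8 across.
R1C1 = 11 − 2 = 9 completes the 11 across.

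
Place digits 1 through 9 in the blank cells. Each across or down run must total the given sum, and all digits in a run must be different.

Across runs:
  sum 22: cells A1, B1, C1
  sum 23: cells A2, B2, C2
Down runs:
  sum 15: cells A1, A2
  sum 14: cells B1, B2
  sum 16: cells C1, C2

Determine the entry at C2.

23 in 3 cells must be {6,8,9}; 16 in 2 cells must be {7,9}.
The 23 across and the 16 down share only 9, so C2 = 9.
C1 = 16 − 9 = 7 completes the 16 down.
Nothing is forced directly, so branch on A2, whose candidates are 6 or 8. If A2 = 8: then A1 would have to be in {6,9} for the 22 across but in {7} for the 15 down — contradiction. So A2 = 6.
A1 = 15 − 6 = 9 completes the 15 down.
B1 = 22 − 16 = 6 completes the 22 across.
B2 = 23 − 15 = 8 completes the 23 across.

9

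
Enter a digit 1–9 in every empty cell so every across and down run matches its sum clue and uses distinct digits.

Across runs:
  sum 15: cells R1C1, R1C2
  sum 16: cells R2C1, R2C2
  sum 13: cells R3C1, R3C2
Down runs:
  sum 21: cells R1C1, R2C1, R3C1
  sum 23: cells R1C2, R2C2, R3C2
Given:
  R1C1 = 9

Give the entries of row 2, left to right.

7 9

16 in 2 cells must be {7,9}; 23 in 3 cells must be {6,8,9}.
R1C2 = 15 − 9 = 6 completes the 15 across.
Given what's placed, R2C1 must be 7 to fit the 16 across and 21 down.
R2C2 = 16 − 7 = 9 completes the 16 across.
R3C1 = 21 − 16 = 5 completes the 21 down.
R3C2 = 13 − 5 = 8 completes the 13 across.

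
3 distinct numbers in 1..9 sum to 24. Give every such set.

3 distinct digits from 1–9 sum between 6 and 24.
Only one set works: {7,8,9}.

{7,8,9}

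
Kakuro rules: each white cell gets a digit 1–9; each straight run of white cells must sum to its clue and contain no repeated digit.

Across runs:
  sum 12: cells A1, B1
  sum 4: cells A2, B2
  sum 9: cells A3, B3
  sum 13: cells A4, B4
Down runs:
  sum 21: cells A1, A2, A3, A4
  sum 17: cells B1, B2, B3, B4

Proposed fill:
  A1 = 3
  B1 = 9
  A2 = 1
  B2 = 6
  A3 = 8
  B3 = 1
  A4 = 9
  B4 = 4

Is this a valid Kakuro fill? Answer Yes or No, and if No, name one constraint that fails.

No — the across run A2–B2 sums to 7, not 4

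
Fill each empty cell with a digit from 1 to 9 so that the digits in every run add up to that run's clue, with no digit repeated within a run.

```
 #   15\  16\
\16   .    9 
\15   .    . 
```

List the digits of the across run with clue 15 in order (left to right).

16 in 2 cells must be {7,9}.
R1C1 = 16 − 9 = 7 completes the 16 across.
R2C1 = 15 − 7 = 8 completes the 15 down.
R2C2 = 15 − 8 = 7 completes the 15 across.

8, 7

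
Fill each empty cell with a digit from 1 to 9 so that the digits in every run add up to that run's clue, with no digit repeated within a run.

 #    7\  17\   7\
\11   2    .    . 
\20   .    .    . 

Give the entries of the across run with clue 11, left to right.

17 in 2 cells must be {8,9}.
Given what's placed, R1C2 must be 8 to fit the 11 across and 17 down.
R1C3 = 11 − 10 = 1 completes the 11 across.
R2C1 = 7 − 2 = 5 completes the 7 down.
R2C2 = 17 − 8 = 9 completes the 17 down.
R2C3 = 20 − 14 = 6 completes the 20 across.

2 8 1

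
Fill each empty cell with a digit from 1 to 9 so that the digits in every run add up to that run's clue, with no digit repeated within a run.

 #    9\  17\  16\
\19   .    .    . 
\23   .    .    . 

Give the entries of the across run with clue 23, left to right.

23 in 3 cells must be {6,8,9}; 17 in 2 cells must be {8,9}; 16 in 2 cells must be {7,9}.
The 23 across and the 16 down share only 9, so R2C3 = 9.
R1C3 = 16 − 9 = 7 completes the 16 down.
Given what's placed, R2C2 must be 8 to fit the 23 across and 17 down.
R1C2 = 17 − 8 = 9 completes the 17 down.
R2C1 = 23 − 17 = 6 completes the 23 across.
R1C1 = 19 − 16 = 3 completes the 19 across.

6 8 9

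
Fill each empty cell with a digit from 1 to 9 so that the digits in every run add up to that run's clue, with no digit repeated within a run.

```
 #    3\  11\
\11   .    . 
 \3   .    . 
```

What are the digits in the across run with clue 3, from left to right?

3 in 2 cells must be {1,2}.
The 11 across and the 3 down share only 2, so R1C1 = 2.
R1C2 = 11 − 2 = 9 completes the 11 across.
R2C1 = 3 − 2 = 1 completes the 3 down.
R2C2 = 3 − 1 = 2 completes the 3 across.

1 2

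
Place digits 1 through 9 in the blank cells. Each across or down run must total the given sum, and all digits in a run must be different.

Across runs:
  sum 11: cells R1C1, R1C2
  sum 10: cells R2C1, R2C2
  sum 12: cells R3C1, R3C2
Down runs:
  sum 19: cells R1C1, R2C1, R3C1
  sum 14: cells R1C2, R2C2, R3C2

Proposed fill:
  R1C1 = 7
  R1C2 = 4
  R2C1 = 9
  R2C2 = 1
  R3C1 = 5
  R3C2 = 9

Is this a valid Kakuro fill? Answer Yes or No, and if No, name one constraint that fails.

No — the down run R1C1–R3C1 sums to 21, not 19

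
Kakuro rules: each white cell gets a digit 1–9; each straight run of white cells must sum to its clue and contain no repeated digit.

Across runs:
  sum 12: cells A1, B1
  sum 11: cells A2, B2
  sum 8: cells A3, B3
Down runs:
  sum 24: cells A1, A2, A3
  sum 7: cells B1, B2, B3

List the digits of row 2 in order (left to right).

24 in 3 cells must be {7,8,9}; 7 in 3 cells must be {1,2,4}.
The 12 across and the 7 down share only 4, so B1 = 4.
Given what's placed, B2 must be 2 to fit the 11 across and 7 down.
A3 = 7: only digit in both the 8-across and 24-down candidate sets.
B3 = 8 − 7 = 1 completes the 8 across.
A1 = 12 − 4 = 8 completes the 12 across.
A2 = 11 − 2 = 9 completes the 11 across.

9 2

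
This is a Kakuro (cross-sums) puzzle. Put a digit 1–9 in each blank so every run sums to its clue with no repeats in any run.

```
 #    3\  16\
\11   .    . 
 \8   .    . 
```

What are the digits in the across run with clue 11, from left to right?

2 9

3 in 2 cells must be {1,2}; 16 in 2 cells must be {7,9}.
The 11 across and the 3 down share only 2, so R1C1 = 2.
R1C2 = 11 − 2 = 9 completes the 11 across.
R2C1 = 3 − 2 = 1 completes the 3 down.
R2C2 = 8 − 1 = 7 completes the 8 across.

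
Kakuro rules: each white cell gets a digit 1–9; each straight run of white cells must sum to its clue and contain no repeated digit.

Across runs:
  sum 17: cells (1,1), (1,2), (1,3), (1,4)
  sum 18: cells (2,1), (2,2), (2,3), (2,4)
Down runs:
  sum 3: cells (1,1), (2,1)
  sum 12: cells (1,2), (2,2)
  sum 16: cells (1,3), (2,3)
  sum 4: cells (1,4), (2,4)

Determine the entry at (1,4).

3

3 in 2 cells must be {1,2}; 16 in 2 cells must be {7,9}; 4 in 2 cells must be {1,3}.
Nothing is forced directly, so branch on (1,1), whose candidates are 1 or 2. If (1,1) = 2: that forces (2,1) = 1, (2,4) = 3, (1,4) = 1, (2,3) = 9, after which (1,3) would have to be in {5,6,8,9} for the 17 across but in {7} for the 16 down — contradiction. So (1,1) = 1.
Given what's placed, (1,4) must be 3 to fit the 17 across and 4 down.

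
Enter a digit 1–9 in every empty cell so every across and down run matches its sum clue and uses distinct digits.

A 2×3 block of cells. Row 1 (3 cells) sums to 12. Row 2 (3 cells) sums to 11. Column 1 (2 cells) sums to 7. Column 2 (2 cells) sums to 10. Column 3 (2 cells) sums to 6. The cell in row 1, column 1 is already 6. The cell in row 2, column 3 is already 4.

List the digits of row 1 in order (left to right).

6 4 2

(1,3) = 6 − 4 = 2 completes the 6 down.
(2,1) = 7 − 6 = 1 completes the 7 down.
(2,2) = 11 − 5 = 6 completes the 11 across.
(1,2) = 12 − 8 = 4 completes the 12 across.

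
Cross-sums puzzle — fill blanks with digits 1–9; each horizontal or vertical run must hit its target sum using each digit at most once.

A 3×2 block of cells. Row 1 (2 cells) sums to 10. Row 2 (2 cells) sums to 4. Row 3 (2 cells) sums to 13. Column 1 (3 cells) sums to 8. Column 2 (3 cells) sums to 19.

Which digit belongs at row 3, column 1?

4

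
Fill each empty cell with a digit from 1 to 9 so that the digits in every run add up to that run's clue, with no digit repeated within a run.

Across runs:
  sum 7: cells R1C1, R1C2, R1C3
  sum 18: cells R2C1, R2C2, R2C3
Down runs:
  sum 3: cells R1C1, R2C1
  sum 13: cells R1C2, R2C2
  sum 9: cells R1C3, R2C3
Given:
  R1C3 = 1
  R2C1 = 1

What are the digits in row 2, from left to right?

1, 9, 8

7 in 3 cells must be {1,2,4}; 3 in 2 cells must be {1,2}.
R1C1 = 3 − 1 = 2 completes the 3 down.
R1C2 = 7 − 3 = 4 completes the 7 across.
R2C2 = 13 − 4 = 9 completes the 13 down.
R2C3 = 18 − 10 = 8 completes the 18 across.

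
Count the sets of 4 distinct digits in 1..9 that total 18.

11

4 distinct digits from 1–9 sum between 10 and 30.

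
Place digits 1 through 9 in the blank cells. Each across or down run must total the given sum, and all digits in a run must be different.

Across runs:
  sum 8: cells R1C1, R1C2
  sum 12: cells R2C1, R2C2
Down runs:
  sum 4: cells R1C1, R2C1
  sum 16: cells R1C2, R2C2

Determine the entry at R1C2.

4 in 2 cells must be {1,3}; 16 in 2 cells must be {7,9}.
The 8 across and the 16 down share only 7, so R1C2 = 7.
The 12 across and the 4 down share only 3, so R2C1 = 3.
R2C2 = 12 − 3 = 9 completes the 12 across.
R1C1 = 8 − 7 = 1 completes the 8 across.

7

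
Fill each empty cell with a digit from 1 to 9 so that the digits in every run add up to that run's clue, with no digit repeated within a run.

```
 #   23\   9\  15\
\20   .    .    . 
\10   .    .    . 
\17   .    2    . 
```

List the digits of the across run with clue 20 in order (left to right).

9 6 5

23 in 3 cells must be {6,8,9}.
R2C1 = 6: only digit in both the 10-across and 23-down candidate sets.
Nothing is forced directly, so branch on R1C1, whose candidates are 8 or 9. If R1C1 = 8: that forces R1C2 = 3, R1C3 = 9, after which R2C2 would have to be in {1,3} for the 10 across but in {4} for the 9 down — contradiction. So R1C1 = 9.
R3C1 = 23 − 15 = 8 completes the 23 down.
R3C3 = 17 − 10 = 7 completes the 17 across.
R2C3 = 3: the only remaining digit allowed by both the 10 across and the 15 down.
R1C3 = 15 − 10 = 5 completes the 15 down.
R2C2 = 10 − 9 = 1 completes the 10 across.
R1C2 = 20 − 14 = 6 completes the 20 across.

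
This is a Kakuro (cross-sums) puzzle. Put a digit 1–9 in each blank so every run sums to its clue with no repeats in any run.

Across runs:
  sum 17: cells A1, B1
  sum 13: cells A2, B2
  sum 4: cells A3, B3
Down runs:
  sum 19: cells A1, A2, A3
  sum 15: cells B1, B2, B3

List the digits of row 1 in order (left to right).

9, 8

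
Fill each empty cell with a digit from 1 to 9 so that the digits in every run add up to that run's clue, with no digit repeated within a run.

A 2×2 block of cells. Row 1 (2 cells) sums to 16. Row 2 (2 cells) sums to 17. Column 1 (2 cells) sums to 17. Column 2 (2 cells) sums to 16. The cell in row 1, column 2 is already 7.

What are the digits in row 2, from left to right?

8 9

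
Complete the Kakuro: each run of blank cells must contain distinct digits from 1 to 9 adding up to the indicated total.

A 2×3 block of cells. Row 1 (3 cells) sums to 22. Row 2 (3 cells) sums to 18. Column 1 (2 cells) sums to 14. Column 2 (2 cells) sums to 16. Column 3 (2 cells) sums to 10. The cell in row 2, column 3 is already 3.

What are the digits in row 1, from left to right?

6, 9, 7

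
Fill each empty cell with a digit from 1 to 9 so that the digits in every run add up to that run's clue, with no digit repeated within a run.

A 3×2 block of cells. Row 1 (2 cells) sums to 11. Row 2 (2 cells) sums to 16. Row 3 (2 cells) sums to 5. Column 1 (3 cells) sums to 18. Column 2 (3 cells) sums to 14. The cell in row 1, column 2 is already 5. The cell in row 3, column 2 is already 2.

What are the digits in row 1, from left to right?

16 in 2 cells must be {7,9}.
(1,1) = 11 − 5 = 6 completes the 11 across.
(2,2) = 14 − 7 = 7 completes the 14 down.
(3,1) = 5 − 2 = 3 completes the 5 across.
(2,1) = 16 − 7 = 9 completes the 16 across.

6 5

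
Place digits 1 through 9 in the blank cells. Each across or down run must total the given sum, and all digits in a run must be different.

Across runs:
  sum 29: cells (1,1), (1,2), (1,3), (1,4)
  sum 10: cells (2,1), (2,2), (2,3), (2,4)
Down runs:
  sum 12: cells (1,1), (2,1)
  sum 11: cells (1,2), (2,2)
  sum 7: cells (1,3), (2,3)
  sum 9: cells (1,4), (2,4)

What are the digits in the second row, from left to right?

3 4 2 1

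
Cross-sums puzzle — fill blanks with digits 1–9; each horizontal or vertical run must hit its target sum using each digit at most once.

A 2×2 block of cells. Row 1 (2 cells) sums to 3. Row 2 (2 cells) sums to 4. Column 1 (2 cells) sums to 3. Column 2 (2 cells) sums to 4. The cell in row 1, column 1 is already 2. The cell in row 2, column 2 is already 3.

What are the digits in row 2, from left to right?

3 in 2 cells must be {1,2}; 4 in 2 cells must be {1,3}.
(1,2) = 3 − 2 = 1 completes the 3 across.
(2,1) = 4 − 3 = 1 completes the 4 across.

1 3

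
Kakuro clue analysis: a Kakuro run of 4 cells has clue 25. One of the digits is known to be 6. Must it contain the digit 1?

Counterexample: {2,6,8,9} sums to 25 under that restriction without using 1.

No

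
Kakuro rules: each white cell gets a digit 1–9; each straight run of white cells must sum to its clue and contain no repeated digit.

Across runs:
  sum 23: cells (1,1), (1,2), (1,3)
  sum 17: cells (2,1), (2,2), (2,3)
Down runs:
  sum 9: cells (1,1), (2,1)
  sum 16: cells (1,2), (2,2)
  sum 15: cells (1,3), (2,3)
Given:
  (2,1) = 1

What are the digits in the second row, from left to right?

23 in 3 cells must be {6,8,9}; 16 in 2 cells must be {7,9}.
(1,1) = 9 − 1 = 8 completes the 9 down.
(1,2) = 9: the only remaining digit allowed by both the 23 across and the 16 down.
(1,3) = 23 − 17 = 6 completes the 23 across.
(2,2) = 16 − 9 = 7 completes the 16 down.
(2,3) = 17 − 8 = 9 completes the 17 across.

1 7 9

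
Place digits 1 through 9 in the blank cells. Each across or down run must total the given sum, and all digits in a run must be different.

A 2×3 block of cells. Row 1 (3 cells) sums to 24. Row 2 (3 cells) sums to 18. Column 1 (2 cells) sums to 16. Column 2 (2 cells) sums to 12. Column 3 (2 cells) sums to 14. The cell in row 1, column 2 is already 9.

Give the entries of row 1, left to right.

7, 9, 8

24 in 3 cells must be {7,8,9}; 16 in 2 cells must be {7,9}.
Given what's placed, (1,1) must be 7 to fit the 24 across and 16 down.
(1,3) = 24 − 16 = 8 completes the 24 across.
(2,1) = 16 − 7 = 9 completes the 16 down.
(2,2) = 12 − 9 = 3 completes the 12 down.
(2,3) = 18 − 12 = 6 completes the 18 across.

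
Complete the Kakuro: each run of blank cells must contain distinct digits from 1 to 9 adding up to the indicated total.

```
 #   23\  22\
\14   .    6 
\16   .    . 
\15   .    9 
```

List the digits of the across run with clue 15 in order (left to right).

16 in 2 cells must be {7,9}; 23 in 3 cells must be {6,8,9}.
R1C1 = 14 − 6 = 8 completes the 14 across.
Given what's placed, R2C1 must be 9 to fit the 16 across and 23 down.
R2C2 = 16 − 9 = 7 completes the 16 across.
R3C1 = 15 − 9 = 6 completes the 15 across.

6 9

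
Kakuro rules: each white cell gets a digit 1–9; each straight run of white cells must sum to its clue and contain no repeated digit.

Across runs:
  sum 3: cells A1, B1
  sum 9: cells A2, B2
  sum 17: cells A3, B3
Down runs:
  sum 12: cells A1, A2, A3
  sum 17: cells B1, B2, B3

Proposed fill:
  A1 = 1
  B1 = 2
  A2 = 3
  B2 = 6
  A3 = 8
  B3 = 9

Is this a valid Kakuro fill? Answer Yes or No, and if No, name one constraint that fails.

Yes

Across: 1+2=3; 3+6=9; 8+9=17. Down: 1+3+8=12; 2+6+9=17. No digit repeats within any run.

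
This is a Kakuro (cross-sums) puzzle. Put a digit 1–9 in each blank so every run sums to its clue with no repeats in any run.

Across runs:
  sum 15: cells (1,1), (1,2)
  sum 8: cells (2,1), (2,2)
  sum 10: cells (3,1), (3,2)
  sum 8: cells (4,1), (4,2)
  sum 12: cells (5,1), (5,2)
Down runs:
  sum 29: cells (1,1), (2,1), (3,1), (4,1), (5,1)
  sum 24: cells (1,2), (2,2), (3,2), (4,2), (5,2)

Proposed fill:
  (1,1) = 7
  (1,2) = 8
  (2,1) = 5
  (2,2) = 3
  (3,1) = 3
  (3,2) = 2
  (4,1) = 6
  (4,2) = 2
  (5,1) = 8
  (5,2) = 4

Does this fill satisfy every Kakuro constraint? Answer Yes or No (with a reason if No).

No — the down run (1,2)–(5,2) sums to 19, not 24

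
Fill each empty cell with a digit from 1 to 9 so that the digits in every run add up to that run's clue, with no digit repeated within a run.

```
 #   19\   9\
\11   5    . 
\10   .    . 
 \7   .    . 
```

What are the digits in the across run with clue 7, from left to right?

6 1

R1C2 = 11 − 5 = 6 completes the 11 across.
Given what's placed, R3C1 must be 6 to fit the 7 across and 19 down.
R3C2 = 7 − 6 = 1 completes the 7 across.
R2C1 = 19 − 11 = 8 completes the 19 down.
R2C2 = 10 − 8 = 2 completes the 10 across.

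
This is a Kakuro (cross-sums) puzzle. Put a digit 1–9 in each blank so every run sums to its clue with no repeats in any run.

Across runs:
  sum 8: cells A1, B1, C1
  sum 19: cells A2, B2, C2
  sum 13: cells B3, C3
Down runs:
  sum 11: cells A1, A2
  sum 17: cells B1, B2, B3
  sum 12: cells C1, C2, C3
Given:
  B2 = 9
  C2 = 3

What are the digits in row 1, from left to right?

A2 = 19 − 12 = 7 completes the 19 across.
A1 = 11 − 7 = 4 completes the 11 down.
C1 = 1: the only remaining digit allowed by both the 8 across and the 12 down.
C3 = 12 − 4 = 8 completes the 12 down.
B1 = 8 − 5 = 3 completes the 8 across.
B3 = 13 − 8 = 5 completes the 13 across.

4 3 1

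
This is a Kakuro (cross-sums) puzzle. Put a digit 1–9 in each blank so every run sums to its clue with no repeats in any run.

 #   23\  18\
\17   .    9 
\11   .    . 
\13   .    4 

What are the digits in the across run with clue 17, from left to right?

17 in 2 cells must be {8,9}; 23 in 3 cells must be {6,8,9}.
R1C1 = 17 − 9 = 8 completes the 17 across.
R2C2 = 18 − 13 = 5 completes the 18 down.
R3C1 = 13 − 4 = 9 completes the 13 across.
R2C1 = 11 − 5 = 6 completes the 11 across.

8, 9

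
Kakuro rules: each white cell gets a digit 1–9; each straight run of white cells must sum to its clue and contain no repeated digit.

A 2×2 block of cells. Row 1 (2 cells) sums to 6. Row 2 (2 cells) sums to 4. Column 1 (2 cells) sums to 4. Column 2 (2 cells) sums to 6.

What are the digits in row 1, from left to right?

4 in 2 cells must be {1,3}.
The 6 across and the 4 down share only 1, so (1,1) = 1.
(1,2) = 6 − 1 = 5 completes the 6 across.
(2,1) = 4 − 1 = 3 completes the 4 down.
(2,2) = 4 − 3 = 1 completes the 4 across.

1 5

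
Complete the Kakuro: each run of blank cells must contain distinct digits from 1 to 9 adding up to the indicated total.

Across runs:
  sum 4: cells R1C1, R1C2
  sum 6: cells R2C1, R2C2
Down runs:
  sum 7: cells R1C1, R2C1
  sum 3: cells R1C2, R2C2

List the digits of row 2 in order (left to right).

4 in 2 cells must be {1,3}; 3 in 2 cells must be {1,2}.
The 4 across and the 3 down share only 1, so R1C2 = 1.
R2C2 = 3 − 1 = 2 completes the 3 down.
R1C1 = 4 − 1 = 3 completes the 4 across.
R2C1 = 6 − 2 = 4 completes the 6 across.

4, 2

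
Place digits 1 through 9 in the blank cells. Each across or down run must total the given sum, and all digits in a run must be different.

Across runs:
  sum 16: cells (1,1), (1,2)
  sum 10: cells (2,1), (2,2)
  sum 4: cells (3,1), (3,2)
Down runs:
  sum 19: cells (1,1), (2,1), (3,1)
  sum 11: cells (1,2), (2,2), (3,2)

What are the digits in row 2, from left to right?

7 3

16 in 2 cells must be {7,9}; 4 in 2 cells must be {1,3}.
The 16 across and the 11 down share only 7, so (1,2) = 7.
The 4 across and the 19 down share only 3, so (3,1) = 3.
(3,2) = 4 − 3 = 1 completes the 4 across.
(1,1) = 16 − 7 = 9 completes the 16 across.
(2,1) = 19 − 12 = 7 completes the 19 down.
(2,2) = 10 − 7 = 3 completes the 10 across.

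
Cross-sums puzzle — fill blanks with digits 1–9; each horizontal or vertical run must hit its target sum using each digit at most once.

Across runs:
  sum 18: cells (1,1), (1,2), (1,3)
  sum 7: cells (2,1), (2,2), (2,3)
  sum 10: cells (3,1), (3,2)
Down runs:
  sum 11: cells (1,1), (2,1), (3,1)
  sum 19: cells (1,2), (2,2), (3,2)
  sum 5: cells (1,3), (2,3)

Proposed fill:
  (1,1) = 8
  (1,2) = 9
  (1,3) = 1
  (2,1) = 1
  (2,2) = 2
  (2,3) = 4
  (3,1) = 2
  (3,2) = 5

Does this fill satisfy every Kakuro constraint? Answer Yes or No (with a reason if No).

No — the across run (3,1)–(3,2) sums to 7, not 10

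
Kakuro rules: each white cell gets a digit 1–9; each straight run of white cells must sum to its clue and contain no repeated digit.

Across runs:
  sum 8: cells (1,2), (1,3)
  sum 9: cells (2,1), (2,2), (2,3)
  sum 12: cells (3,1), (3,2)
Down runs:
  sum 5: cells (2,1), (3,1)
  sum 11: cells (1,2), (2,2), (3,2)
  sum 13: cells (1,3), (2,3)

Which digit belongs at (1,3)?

7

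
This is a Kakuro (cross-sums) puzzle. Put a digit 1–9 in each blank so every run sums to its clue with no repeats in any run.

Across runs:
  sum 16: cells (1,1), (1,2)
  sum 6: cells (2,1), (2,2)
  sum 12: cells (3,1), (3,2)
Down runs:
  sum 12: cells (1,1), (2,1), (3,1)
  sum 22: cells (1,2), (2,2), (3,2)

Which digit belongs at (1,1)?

7

16 in 2 cells must be {7,9}.
The 6 across and the 22 down share only 5, so (2,2) = 5.
Given what's placed, (1,2) must be 9 to fit the 16 across and 22 down.
(2,1) = 6 − 5 = 1 completes the 6 across.
(3,2) = 22 − 14 = 8 completes the 22 down.
(1,1) = 16 − 9 = 7 completes the 16 across.
(3,1) = 12 − 8 = 4 completes the 12 across.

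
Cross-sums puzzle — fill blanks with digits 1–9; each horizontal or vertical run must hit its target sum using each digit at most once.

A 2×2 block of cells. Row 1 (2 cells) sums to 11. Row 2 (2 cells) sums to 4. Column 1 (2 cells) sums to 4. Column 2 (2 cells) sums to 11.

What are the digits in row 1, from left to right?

3 8

4 in 2 cells must be {1,3}.
The 11 across and the 4 down share only 3, so (1,1) = 3.
(1,2) = 11 − 3 = 8 completes the 11 across.
(2,1) = 4 − 3 = 1 completes the 4 down.
(2,2) = 4 − 1 = 3 completes the 4 across.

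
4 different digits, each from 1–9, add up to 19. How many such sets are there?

11

4 distinct digits from 1–9 sum between 10 and 30.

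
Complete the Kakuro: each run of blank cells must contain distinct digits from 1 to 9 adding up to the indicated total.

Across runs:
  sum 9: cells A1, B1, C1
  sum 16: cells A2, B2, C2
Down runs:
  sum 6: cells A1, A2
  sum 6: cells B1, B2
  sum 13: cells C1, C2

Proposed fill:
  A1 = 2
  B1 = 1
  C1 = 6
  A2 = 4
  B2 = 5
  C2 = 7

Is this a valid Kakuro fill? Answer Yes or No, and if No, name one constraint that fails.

Across: 2+1+6=9; 4+5+7=16. Down: 2+4=6; 1+5=6; 6+7=13. No digit repeats within any run.

Yes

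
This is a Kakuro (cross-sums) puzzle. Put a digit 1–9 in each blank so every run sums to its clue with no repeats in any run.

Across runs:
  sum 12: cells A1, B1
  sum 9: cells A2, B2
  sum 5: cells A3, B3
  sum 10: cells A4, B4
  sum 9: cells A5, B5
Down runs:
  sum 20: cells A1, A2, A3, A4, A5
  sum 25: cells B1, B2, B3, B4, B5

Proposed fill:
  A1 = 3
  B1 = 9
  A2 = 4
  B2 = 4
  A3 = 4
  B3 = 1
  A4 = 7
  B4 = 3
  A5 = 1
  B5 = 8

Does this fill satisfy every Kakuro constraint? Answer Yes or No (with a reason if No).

No — the across run A2–B2 sums to 8, not 9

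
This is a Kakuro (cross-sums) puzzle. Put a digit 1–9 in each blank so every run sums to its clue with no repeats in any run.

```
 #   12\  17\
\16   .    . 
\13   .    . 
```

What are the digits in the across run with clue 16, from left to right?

7, 9

16 in 2 cells must be {7,9}; 17 in 2 cells must be {8,9}.
The 16 across and the 17 down share only 9, so R1C2 = 9.
R2C2 = 17 − 9 = 8 completes the 17 down.
R1C1 = 16 − 9 = 7 completes the 16 across.
R2C1 = 13 − 8 = 5 completes the 13 across.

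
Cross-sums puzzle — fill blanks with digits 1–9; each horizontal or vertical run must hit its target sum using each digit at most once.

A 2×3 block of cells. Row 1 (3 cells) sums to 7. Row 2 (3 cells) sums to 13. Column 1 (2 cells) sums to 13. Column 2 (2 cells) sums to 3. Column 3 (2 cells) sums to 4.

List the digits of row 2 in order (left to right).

9, 1, 3

7 in 3 cells must be {1,2,4}; 3 in 2 cells must be {1,2}; 4 in 2 cells must be {1,3}.
The 7 across and the 13 down share only 4, so (1,1) = 4.
Given what's placed, (1,3) must be 1 to fit the 7 across and 4 down.
(2,1) = 13 − 4 = 9 completes the 13 down.
(2,2) = 1: the only remaining digit allowed by both the 13 across and the 3 down.
(2,3) = 13 − 10 = 3 completes the 13 across.
(1,2) = 7 − 5 = 2 completes the 7 across.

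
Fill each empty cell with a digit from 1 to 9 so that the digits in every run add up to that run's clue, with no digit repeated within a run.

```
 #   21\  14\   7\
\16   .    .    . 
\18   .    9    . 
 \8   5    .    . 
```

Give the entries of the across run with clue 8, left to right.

7 in 3 cells must be {1,2,4}.
R2C1 = 7: the only remaining digit allowed by both the 18 across and the 21 down.
R2C3 = 18 − 16 = 2 completes the 18 across.
R3C3 = 1: the only remaining digit allowed by both the 8 across and the 7 down.
R1C1 = 21 − 12 = 9 completes the 21 down.
R1C3 = 7 − 3 = 4 completes the 7 down.
R3C2 = 8 − 6 = 2 completes the 8 across.
R1C2 = 16 − 13 = 3 completes the 16 across.

5 2 1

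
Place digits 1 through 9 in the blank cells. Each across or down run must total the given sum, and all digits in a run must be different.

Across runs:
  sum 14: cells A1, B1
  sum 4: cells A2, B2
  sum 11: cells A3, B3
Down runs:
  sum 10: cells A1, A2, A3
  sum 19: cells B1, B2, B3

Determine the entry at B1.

9

4 in 2 cells must be {1,3}.
The 4 across and the 19 down share only 3, so B2 = 3.
Given what's placed, B1 must be 9 to fit the 14 across and 19 down.
A2 = 4 − 3 = 1 completes the 4 across.
B3 = 19 − 12 = 7 completes the 19 down.
A1 = 14 − 9 = 5 completes the 14 across.
A3 = 11 − 7 = 4 completes the 11 across.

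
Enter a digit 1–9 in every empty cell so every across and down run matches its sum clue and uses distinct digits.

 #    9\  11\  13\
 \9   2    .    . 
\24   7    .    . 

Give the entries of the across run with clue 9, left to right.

2, 3, 4

24 in 3 cells must be {7,8,9}.
No cell is forced outright now. R1C3 can only be 4 or 6 (the digits allowed by both its 9 across and its 13 down). If R1C3 = 6: then R1C2 would have to be in {1} for the 9 across but in {2,3,4,5,6,7,8,9} for the 11 down — contradiction. So R1C3 = 4.
R1C2 = 9 − 6 = 3 completes the 9 across.
R2C2 = 11 − 3 = 8 completes the 11 down.
R2C3 = 24 − 15 = 9 completes the 24 across.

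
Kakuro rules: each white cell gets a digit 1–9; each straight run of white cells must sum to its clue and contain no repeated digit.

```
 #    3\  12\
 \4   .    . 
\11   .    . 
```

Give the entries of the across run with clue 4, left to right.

1 3

4 in 2 cells must be {1,3}; 3 in 2 cells must be {1,2}.
The 4 across and the 3 down share only 1, so R1C1 = 1.
R1C2 = 4 − 1 = 3 completes the 4 across.
R2C1 = 3 − 1 = 2 completes the 3 down.
R2C2 = 11 − 2 = 9 completes the 11 across.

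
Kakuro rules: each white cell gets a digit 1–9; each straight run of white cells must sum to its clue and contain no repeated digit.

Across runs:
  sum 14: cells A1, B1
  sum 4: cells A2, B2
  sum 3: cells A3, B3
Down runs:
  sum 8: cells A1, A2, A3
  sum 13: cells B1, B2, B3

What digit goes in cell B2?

3

4 in 2 cells must be {1,3}; 3 in 2 cells must be {1,2}.
The 14 across and the 8 down share only 5, so A1 = 5.
B1 = 14 − 5 = 9 completes the 14 across.
Given what's placed, A2 must be 1 to fit the 4 across and 8 down.
B2 = 4 − 1 = 3 completes the 4 across.
A3 = 8 − 6 = 2 completes the 8 down.
B3 = 3 − 2 = 1 completes the 3 across.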